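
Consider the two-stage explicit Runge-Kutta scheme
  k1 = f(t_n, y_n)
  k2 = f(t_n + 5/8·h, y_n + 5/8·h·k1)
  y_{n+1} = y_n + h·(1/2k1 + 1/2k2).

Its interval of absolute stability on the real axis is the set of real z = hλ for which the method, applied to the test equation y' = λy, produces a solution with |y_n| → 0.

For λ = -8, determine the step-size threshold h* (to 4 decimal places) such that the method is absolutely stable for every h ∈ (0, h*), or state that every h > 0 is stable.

(-3.2000,0); λ=-8 ⇒ h* = (16/5)/8 = 0.4000.

With y'=λy (z=hλ):
  k1=λy_n ⇒ h·k1=z·y_n;  k2=λ(1+5/8z)y_n ⇒ h·k2=z(1+5/8z)y_n
  y_{n+1}/y_n = 1 + 1/2z + 1/2z(1+5/8z) = 1 + z + 5/16z²
  R(z) = 1 + z + 5/16z².

Find x<0 with |R(x)|<1.
x=-0.5: |R|=0.5781
R=1: x+5/16x²=0 ⇒ x=−16/5=-3.2000; min R=1−1/(4·5/16)=0.2000>−1
Confirm numerically:
  x=-2.997: |R|=0.80988 <1
  x=-2.760: |R|=0.62050 <1
  x=-1.789: |R|=0.21116 <1
  x=-1.331: |R|=0.22261 <1
  x=-3.505: |R|=1.33407 >1
  x=-3.302: |R|=1.10525 >1
  x=-3.289: |R|=1.09148 >1
Stable set (-3.2000, 0).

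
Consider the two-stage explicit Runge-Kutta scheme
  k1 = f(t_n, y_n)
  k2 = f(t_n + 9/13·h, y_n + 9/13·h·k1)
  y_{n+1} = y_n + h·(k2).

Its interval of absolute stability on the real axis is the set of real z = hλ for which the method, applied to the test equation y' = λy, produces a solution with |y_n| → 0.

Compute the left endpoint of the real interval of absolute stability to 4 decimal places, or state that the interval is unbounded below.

z* = -1.4444.

With y'=λy (z=hλ):
  k1=λy_n ⇒ h·k1=z·y_n;  k2=λ(1+9/13z)y_n ⇒ h·k2=z(1+9/13z)y_n
  y_{n+1}/y_n = 1 + z(1+9/13z) = 1 + z + 9/13z²
  so R(z) = 1 + z + 9/13z².

Solve |R(x)|<1 on ℝ⁻.
x=-1.47: |R|=1.0260
R=1: x+9/13x²=0 ⇒ x=−13/9=-1.4444; min R=1−1/(4·9/13)=0.6389>−1
Confirm numerically:
  x=-1.370: |R|=0.92939 <1
  x=-1.362: |R|=0.92226 <1
  x=-1.324: |R|=0.88960 <1
  x=-0.855: |R|=0.65109 <1
  x=-1.612: |R|=1.18699 >1
  x=-1.573: |R|=1.14000 >1
So |R|<1 on (-1.4444, 0).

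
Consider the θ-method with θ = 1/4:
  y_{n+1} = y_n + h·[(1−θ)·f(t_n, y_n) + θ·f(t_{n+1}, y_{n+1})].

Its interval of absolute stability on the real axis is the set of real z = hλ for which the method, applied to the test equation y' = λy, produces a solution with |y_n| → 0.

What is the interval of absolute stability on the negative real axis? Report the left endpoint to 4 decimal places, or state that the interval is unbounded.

z∈(-4.0000,0).

On y'=λy, z=hλ:
  y_{n+1} = y_n + z·[3/4·y_n + 1/4·y_{n+1}] ⇒ (1 − 1/4z)y_{n+1} = (1 + 3/4z)y_n
  Hence R(z) = (1 + 3/4z)/(1 − 1/4z).

Find x<0 with |R(x)|<1.
x=-1.41: |R|=0.0425
R=−1: 1+3/4x = −1+1/4x ⇒ -1/2x=2 ⇒ x=2/(-1/2)=-4.0000
Confirm numerically:
  x=-3.931: |R|=0.98260 <1
  x=-3.493: |R|=0.86467 <1
  x=-3.320: |R|=0.81421 <1
  x=-2.859: |R|=0.66730 <1
  x=-4.366: |R|=1.08750 >1
  x=-4.276: |R|=1.06670 >1
Interval (-4.0000, 0).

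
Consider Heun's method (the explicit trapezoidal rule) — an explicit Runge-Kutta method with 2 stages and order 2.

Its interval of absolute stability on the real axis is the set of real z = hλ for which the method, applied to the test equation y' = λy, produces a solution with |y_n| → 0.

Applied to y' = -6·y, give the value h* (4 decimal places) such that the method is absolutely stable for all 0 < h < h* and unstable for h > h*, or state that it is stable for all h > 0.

(-2.0000,0); λ=-6 ⇒ h* = 0.3333.

Set f=λy, z=hλ:
  order 2, 2-stage ⇒ R(z)=1+z+z^2/2
  (e.g. R(-1.6)=0.68000, |R|=0.68000)

Find x<0 with |R(x)|<1.
x=-1.6: |R|=0.6800
|R(-2.09)|=1.0940 |R(-1.38)|=0.5722 |R(-1)|=0.5000
Bisect:
  x_lo=-2.5381 |R|=1.6828  x_hi=-0.2108 |R|=0.8114
  mid=-1.37445 |R|=0.57011 →hi
  mid=-1.95626 |R|=0.95721 →hi
  mid=-2.24716 |R|=1.27770 →lo
  mid=-2.10171 |R|=1.10688 →lo
  mid=-2.02898 |R|=1.02940 →lo
  mid=-1.99262 |R|=0.99265 →hi
  mid=-2.01080 |R|=1.01086 →lo
  ...
  [-2.00000,-1.99986] ⇒ x*=-2.0000
So |R|<1 on (-2.0000, 0).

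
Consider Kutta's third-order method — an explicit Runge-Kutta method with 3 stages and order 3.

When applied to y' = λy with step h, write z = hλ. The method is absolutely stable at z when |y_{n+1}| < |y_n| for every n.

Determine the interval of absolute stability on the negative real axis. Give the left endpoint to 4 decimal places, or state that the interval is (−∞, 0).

z∈(-2.5127,0).

On y'=λy, z=hλ:
  order 3, 3-stage ⇒ R(z)=1+z+z^2/2+z^3/6
  (e.g. R(-0.87)=0.39870, |R|=0.39870)

Find x<0 with |R(x)|<1.
x=-0.87: |R|=0.3987
|R(-1.97)|=0.3038 |R(-1.58)|=0.0108 |R(-1.36)|=0.1456
Bisect:
  x_lo=-3.3035 |R|=2.8557  x_hi=-0.3783 |R|=0.6842
  mid=-1.84092 |R|=0.18624 →hi
  mid=-2.57223 |R|=1.10052 →lo
  mid=-2.20658 |R|=0.56272 →hi
  mid=-2.38941 |R|=0.80840 →hi
  mid=-2.48082 |R|=0.94827 →hi
  mid=-2.52653 |R|=1.02280 →lo
  mid=-2.50367 |R|=0.98515 →hi
  mid=-2.51510 |R|=1.00388 →lo
  mid=-2.50939 |R|=0.99449 →hi
  ...
  [-2.51278,-2.51260] ⇒ x*=-2.5127
So |R|<1 on (-2.5127, 0).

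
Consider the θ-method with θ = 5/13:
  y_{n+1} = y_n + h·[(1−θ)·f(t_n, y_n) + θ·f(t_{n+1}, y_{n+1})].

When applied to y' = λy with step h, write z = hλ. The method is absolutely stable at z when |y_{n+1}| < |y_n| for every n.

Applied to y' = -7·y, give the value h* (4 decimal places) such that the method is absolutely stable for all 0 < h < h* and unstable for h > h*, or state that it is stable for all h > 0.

(-8.6667,0); λ=-7 ⇒ h* = (26/3)/7 = 1.2381.

Set f=λy, z=hλ:
  y_{n+1} = y_n + z·[8/13·y_n + 5/13·y_{n+1}] ⇒ (1 − 5/13z)y_{n+1} = (1 + 8/13z)y_n
  ⇒ R(z) = (1 + 8/13z)/(1 − 5/13z).

Solve |R(x)|<1 on ℝ⁻.
x=-1.32: |R|=0.1245
R=−1: 1+8/13x = −1+5/13x ⇒ -3/13x=2 ⇒ x=2/(-3/13)=-8.6667
Confirm numerically:
  x=-4.702: |R|=0.67423 <1
  x=-4.389: |R|=0.63277 <1
  x=-3.674: |R|=0.52254 <1
  x=-9.128: |R|=1.02360 >1
  x=-9.022: |R|=1.01834 >1
  x=-8.691: |R|=1.00129 >1
Stable set (-8.6667, 0).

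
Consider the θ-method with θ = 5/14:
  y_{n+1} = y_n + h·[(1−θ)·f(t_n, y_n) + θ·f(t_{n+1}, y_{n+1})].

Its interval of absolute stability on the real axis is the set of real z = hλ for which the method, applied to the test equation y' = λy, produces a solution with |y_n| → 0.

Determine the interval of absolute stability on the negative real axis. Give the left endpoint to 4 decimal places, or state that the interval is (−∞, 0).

z∈(-7.0000,0).

With y'=λy (z=hλ):
  y_{n+1} = y_n + z·[9/14·y_n + 5/14·y_{n+1}] ⇒ (1 − 5/14z)y_{n+1} = (1 + 9/14z)y_n
  so R(z) = (1 + 9/14z)/(1 − 5/14z).

Need |R(x)|<1, x<0.
x=-1: |R|=0.2632
R=−1: 1+9/14x = −1+5/14x ⇒ -2/7x=2 ⇒ x=2/(-2/7)=-7.0000
Confirm numerically:
  x=-6.611: |R|=0.96693 <1
  x=-6.344: |R|=0.94261 <1
  x=-5.213: |R|=0.82159 <1
  x=-7.379: |R|=1.02979 >1
  x=-7.292: |R|=1.02315 >1
  x=-7.147: |R|=1.01182 >1
So |R|<1 on (-7.0000, 0).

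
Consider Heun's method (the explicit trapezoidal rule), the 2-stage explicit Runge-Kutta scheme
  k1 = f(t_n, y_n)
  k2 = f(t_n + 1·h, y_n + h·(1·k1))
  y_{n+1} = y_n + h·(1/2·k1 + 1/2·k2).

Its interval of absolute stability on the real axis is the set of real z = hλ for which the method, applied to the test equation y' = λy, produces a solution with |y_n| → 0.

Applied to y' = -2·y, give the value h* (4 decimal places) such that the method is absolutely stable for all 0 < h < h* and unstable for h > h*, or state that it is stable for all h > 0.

On y'=λy, z=hλ:
  order 2, 2-stage ⇒ R(z)=1+z+z^2/2
  (e.g. R(-1.52)=0.63520, |R|=0.63520)

Boundary: |R(x)|=1, x<0.
x=-1.52: |R|=0.6352
|R(-1.4)|=0.5800 |R(-0.98)|=0.5002 |R(-0.66)|=0.5578
Bisect:
  x_lo=-2.3583 |R|=1.4225  x_hi=-0.1695 |R|=0.8448
  mid=-1.26391 |R|=0.53482 →hi
  mid=-1.81110 |R|=0.82894 →hi
  mid=-2.08470 |R|=1.08828 →lo
  mid=-1.94790 |R|=0.94926 →hi
  mid=-2.01630 |R|=1.01643 →lo
  mid=-1.98210 |R|=0.98226 →hi
  mid=-1.99920 |R|=0.99920 →hi
  ...
  [-2.00000,-1.99987] ⇒ x*=-2.0000
Stable set (-2.0000, 0).

(-2.0000,0); λ=-2 ⇒ h* = 1.0000.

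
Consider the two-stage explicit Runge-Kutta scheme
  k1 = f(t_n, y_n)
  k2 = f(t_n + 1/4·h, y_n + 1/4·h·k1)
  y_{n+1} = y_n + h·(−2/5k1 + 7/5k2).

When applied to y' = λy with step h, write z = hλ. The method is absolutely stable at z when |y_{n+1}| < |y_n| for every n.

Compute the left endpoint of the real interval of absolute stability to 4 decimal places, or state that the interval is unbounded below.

On y'=λy, z=hλ:
  k1=λy_n ⇒ h·k1=z·y_n;  k2=λ(1+1/4z)y_n ⇒ h·k2=z(1+1/4z)y_n
  y_{n+1}/y_n = 1 − 2/5z + 7/5z(1+1/4z) = 1 + z + 7/20z²
  Hence R(z) = 1 + z + 7/20z².

Boundary: |R(x)|=1, x<0.
x=-1.52: |R|=0.2886
R=1: x+7/20x²=0 ⇒ x=−20/7=-2.8571; min R=1−1/(4·7/20)=0.2857>−1
Confirm numerically:
  x=-2.819: |R|=0.96237 <1
  x=-2.246: |R|=0.51958 <1
  x=-2.144: |R|=0.46486 <1
  x=-3.002: |R|=1.15220 >1
  x=-2.984: |R|=1.13249 >1
So |R|<1 on (-2.8571, 0).

z* = -2.8571.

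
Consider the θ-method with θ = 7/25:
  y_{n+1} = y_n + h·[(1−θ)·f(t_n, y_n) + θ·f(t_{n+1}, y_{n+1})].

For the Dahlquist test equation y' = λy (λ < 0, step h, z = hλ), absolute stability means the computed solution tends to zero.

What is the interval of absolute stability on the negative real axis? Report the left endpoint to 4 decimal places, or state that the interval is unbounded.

Test eqn y'=λy, z=hλ:
  y_{n+1} = y_n + z·[18/25·y_n + 7/25·y_{n+1}] ⇒ (1 − 7/25z)y_{n+1} = (1 + 18/25z)y_n
  Hence R(z) = (1 + 18/25z)/(1 − 7/25z).

Need |R(x)|<1, x<0.
x=-1.24: |R|=0.0796
R=−1: 1+18/25x = −1+7/25x ⇒ -11/25x=2 ⇒ x=2/(-11/25)=-4.5455
Confirm numerically:
  x=-4.486: |R|=0.98840 <1
  x=-2.897: |R|=0.59953 <1
  x=-2.686: |R|=0.53304 <1
  x=-5.064: |R|=1.09436 >1
  x=-4.661: |R|=1.02206 >1
Stable set (-4.5455, 0).

(-4.5455, 0).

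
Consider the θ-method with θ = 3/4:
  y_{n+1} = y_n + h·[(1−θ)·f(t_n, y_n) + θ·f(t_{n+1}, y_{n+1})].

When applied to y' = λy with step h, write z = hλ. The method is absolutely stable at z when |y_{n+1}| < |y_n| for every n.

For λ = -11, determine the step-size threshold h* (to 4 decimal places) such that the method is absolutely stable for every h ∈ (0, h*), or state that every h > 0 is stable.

unbounded; (−∞, 0). Any h>0 works for λ=-11.

Test eqn y'=λy, z=hλ:
  y_{n+1} = y_n + z·[1/4·y_n + 3/4·y_{n+1}] ⇒ (1 − 3/4z)y_{n+1} = (1 + 1/4z)y_n
  so R(z) = (1 + 1/4z)/(1 − 3/4z).

Need |R(x)|<1, x<0.
x=-0.94: |R|=0.4487
x=-2: |R|=0.2000
x=-10: |R|=0.1765
x=-100: |R|=0.3158
θ=3/4≥1/2 ⇒ |1+1/4x|<|1−3/4x| ∀x<0 ⇒ stable on all of ℝ⁻.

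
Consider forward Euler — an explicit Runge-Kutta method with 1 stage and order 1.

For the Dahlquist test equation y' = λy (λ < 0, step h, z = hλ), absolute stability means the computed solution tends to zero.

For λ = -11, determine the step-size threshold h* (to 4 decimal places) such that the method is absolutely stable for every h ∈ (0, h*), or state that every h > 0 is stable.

On y'=λy, z=hλ:
  order 1, 1-stage ⇒ R(z)=1+z
  (e.g. R(-1.04)=-0.04000, |R|=0.04000)

Solve |R(x)|<1 on ℝ⁻.
x=-1.04: |R|=0.0400
|R(-2.22)|=1.2200 |R(-2.12)|=1.1200 |R(-1.02)|=0.0200
Bisect:
  x_lo=-2.8202 |R|=1.8202  x_hi=-0.1432 |R|=0.8568
  mid=-1.48169 |R|=0.48169 →hi
  mid=-2.15092 |R|=1.15092 →lo
  mid=-1.81631 |R|=0.81631 →hi
  mid=-1.98362 |R|=0.98362 →hi
  mid=-2.06727 |R|=1.06727 →lo
  mid=-2.02544 |R|=1.02544 →lo
  mid=-2.00453 |R|=1.00453 →lo
  ...
  [-2.00012,-1.99996] ⇒ x*=-2.0000
Stable set (-2.0000, 0).

(-2.0000,0); λ=-11 ⇒ h* = 0.1818.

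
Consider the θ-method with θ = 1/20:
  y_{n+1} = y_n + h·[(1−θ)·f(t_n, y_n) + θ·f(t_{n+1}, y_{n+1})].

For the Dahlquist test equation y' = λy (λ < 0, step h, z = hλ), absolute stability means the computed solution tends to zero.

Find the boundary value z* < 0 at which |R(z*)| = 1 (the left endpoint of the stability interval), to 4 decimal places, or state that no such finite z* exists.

With y'=λy (z=hλ):
  y_{n+1} = y_n + z·[19/20·y_n + 1/20·y_{n+1}] ⇒ (1 − 1/20z)y_{n+1} = (1 + 19/20z)y_n
  Hence R(z) = (1 + 19/20z)/(1 − 1/20z).

Boundary: |R(x)|=1, x<0.
x=-1.34: |R|=0.2559
R=−1: 1+19/20x = −1+1/20x ⇒ -9/10x=2 ⇒ x=2/(-9/10)=-2.2222
Confirm numerically:
  x=-2.115: |R|=0.91273 <1
  x=-2.094: |R|=0.89554 <1
  x=-1.642: |R|=0.51742 <1
  x=-1.445: |R|=0.34763 <1
  x=-2.774: |R|=1.43611 >1
  x=-2.709: |R|=1.38584 >1
  x=-2.286: |R|=1.05151 >1
So |R|<1 on (-2.2222, 0).

left endpoint -2.2222.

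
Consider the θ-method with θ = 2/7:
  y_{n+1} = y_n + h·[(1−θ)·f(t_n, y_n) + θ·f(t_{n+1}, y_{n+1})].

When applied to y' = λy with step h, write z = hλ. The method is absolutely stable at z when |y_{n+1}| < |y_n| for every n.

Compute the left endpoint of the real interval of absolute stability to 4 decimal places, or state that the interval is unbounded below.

Test eqn y'=λy, z=hλ:
  y_{n+1} = y_n + z·[5/7·y_n + 2/7·y_{n+1}] ⇒ (1 − 2/7z)y_{n+1} = (1 + 5/7z)y_n
  Hence R(z) = (1 + 5/7z)/(1 − 2/7z).

Solve |R(x)|<1 on ℝ⁻.
x=-0.71: |R|=0.4097
R=−1: 1+5/7x = −1+2/7x ⇒ -3/7x=2 ⇒ x=2/(-3/7)=-4.6667
Confirm numerically:
  x=-4.009: |R|=0.86862 <1
  x=-2.798: |R|=0.55494 <1
  x=-2.377: |R|=0.41560 <1
  x=-5.128: |R|=1.08020 >1
  x=-4.731: |R|=1.01172 >1
Stable set (-4.6667, 0).

left endpoint -4.6667.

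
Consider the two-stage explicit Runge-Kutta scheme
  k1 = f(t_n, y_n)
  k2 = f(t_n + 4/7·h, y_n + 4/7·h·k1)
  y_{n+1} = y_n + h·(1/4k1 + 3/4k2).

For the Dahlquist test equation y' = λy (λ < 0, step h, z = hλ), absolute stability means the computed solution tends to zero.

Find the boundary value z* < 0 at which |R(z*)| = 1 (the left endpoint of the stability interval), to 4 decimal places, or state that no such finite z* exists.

left endpoint -2.3333.

With y'=λy (z=hλ):
  k1=λy_n ⇒ h·k1=z·y_n;  k2=λ(1+4/7z)y_n ⇒ h·k2=z(1+4/7z)y_n
  y_{n+1}/y_n = 1 + 1/4z + 3/4z(1+4/7z) = 1 + z + 3/7z²
  Hence R(z) = 1 + z + 3/7z².

Boundary: |R(x)|=1, x<0.
x=-0.72: |R|=0.5022
R=1: x+3/7x²=0 ⇒ x=−7/3=-2.3333; min R=1−1/(4·3/7)=0.4167>−1
Confirm numerically:
  x=-1.588: |R|=0.49275 <1
  x=-1.566: |R|=0.48501 <1
  x=-1.402: |R|=0.44040 <1
  x=-2.668: |R|=1.38267 >1
  x=-2.450: |R|=1.12250 >1
Stable set (-2.3333, 0).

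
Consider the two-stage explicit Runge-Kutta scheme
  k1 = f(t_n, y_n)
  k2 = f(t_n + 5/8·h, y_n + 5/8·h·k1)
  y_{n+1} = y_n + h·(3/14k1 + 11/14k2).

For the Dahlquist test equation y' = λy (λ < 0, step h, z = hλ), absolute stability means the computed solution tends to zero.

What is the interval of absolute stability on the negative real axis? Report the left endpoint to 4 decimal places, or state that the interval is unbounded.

Set f=λy, z=hλ:
  k1=λy_n ⇒ h·k1=z·y_n;  k2=λ(1+5/8z)y_n ⇒ h·k2=z(1+5/8z)y_n
  y_{n+1}/y_n = 1 + 3/14z + 11/14z(1+5/8z) = 1 + z + 55/112z²
  R(z) = 1 + z + 55/112z².

Solve |R(x)|<1 on ℝ⁻.
x=-0.47: |R|=0.6385
R=1: x+55/112x²=0 ⇒ x=−112/55=-2.0364; min R=1−1/(4·55/112)=0.4909>−1
Confirm numerically:
  x=-1.769: |R|=0.76774 <1
  x=-1.683: |R|=0.70795 <1
  x=-0.886: |R|=0.49949 <1
  x=-2.370: |R|=1.38830 >1
  x=-2.232: |R|=1.21443 >1
  x=-2.160: |R|=1.13114 >1
Interval (-2.0364, 0).

z∈(-2.0364,0).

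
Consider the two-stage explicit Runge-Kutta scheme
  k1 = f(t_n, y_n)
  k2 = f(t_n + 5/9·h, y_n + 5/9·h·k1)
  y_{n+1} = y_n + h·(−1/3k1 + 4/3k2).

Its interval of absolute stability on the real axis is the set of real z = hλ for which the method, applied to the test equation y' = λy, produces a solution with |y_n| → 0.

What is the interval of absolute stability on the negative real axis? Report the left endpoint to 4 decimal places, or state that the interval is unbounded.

z∈(-1.3500,0).

Set f=λy, z=hλ:
  k1=λy_n ⇒ h·k1=z·y_n;  k2=λ(1+5/9z)y_n ⇒ h·k2=z(1+5/9z)y_n
  y_{n+1}/y_n = 1 − 1/3z + 4/3z(1+5/9z) = 1 + z + 20/27z²
  ⇒ R(z) = 1 + z + 20/27z².

Boundary: |R(x)|=1, x<0.
x=-0.58: |R|=0.6692
R=1: x+20/27x²=0 ⇒ x=−27/20=-1.3500; min R=1−1/(4·20/27)=0.6625>−1
Confirm numerically:
  x=-0.638: |R|=0.66351 <1
  x=-0.614: |R|=0.66526 <1
  x=-0.569: |R|=0.67082 <1
  x=-1.832: |R|=1.65409 >1
  x=-1.708: |R|=1.45294 >1
So |R|<1 on (-1.3500, 0).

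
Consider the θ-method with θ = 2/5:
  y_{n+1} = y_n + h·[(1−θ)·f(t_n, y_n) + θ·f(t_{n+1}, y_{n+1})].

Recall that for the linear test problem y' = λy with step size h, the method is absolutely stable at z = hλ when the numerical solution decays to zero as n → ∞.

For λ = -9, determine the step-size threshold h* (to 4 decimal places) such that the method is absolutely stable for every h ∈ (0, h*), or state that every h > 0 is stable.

On y'=λy, z=hλ:
  y_{n+1} = y_n + z·[3/5·y_n + 2/5·y_{n+1}] ⇒ (1 − 2/5z)y_{n+1} = (1 + 3/5z)y_n
  Hence R(z) = (1 + 3/5z)/(1 − 2/5z).

Boundary: |R(x)|=1, x<0.
x=-1.44: |R|=0.0863
R=−1: 1+3/5x = −1+2/5x ⇒ -1/5x=2 ⇒ x=2/(-1/5)=-10.0000
Confirm numerically:
  x=-7.504: |R|=0.87525 <1
  x=-6.255: |R|=0.78612 <1
  x=-4.052: |R|=0.54609 <1
  x=-10.160: |R|=1.00632 >1
  x=-10.087: |R|=1.00346 >1
Stable set (-10.0000, 0).

(-10.0000,0); λ=-9 ⇒ h* = (10)/9 = 1.1111.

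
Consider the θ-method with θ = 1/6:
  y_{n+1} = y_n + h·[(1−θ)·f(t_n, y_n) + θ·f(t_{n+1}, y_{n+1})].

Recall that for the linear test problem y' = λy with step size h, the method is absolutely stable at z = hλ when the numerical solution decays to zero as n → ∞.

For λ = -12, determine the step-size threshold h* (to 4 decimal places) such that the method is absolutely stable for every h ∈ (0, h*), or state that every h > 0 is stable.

On y'=λy, z=hλ:
  y_{n+1} = y_n + z·[5/6·y_n + 1/6·y_{n+1}] ⇒ (1 − 1/6z)y_{n+1} = (1 + 5/6z)y_n
  ⇒ R(z) = (1 + 5/6z)/(1 − 1/6z).

Solve |R(x)|<1 on ℝ⁻.
x=-0.51: |R|=0.5300
R=−1: 1+5/6x = −1+1/6x ⇒ -2/3x=2 ⇒ x=2/(-2/3)=-3.0000
Confirm numerically:
  x=-2.872: |R|=0.94229 <1
  x=-2.161: |R|=0.58878 <1
  x=-1.561: |R|=0.23873 <1
  x=-3.501: |R|=1.21093 >1
  x=-3.397: |R|=1.16899 >1
  x=-3.090: |R|=1.03960 >1
Stable set (-3.0000, 0).

(-3.0000,0); λ=-12 ⇒ h* = (3)/12 = 0.2500.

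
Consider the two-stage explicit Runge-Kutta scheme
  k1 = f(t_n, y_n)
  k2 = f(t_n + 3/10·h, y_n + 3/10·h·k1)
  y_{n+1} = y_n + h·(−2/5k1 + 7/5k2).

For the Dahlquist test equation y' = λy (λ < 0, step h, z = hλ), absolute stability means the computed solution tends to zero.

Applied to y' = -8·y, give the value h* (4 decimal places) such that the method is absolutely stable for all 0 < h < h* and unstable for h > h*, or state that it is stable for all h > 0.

With y'=λy (z=hλ):
  k1=λy_n ⇒ h·k1=z·y_n;  k2=λ(1+3/10z)y_n ⇒ h·k2=z(1+3/10z)y_n
  y_{n+1}/y_n = 1 − 2/5z + 7/5z(1+3/10z) = 1 + z + 21/50z²
  so R(z) = 1 + z + 21/50z².

Find x<0 with |R(x)|<1.
x=-0.79: |R|=0.4721
R=1: x+21/50x²=0 ⇒ x=−50/21=-2.3810; min R=1−1/(4·21/50)=0.4048>−1
Confirm numerically:
  x=-2.313: |R|=0.93399 <1
  x=-1.983: |R|=0.66856 <1
  x=-1.266: |R|=0.40716 <1
  x=-2.781: |R|=1.46726 >1
  x=-2.527: |R|=1.15501 >1
Stable set (-2.3810, 0).

(-2.3810,0); λ=-8 ⇒ h* = (50/21)/8 = 0.2976.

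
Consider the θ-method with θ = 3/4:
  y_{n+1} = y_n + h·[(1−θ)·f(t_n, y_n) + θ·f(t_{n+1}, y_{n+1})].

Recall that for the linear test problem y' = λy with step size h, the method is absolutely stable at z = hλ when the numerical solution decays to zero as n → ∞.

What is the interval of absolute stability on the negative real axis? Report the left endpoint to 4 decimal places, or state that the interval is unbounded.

With y'=λy (z=hλ):
  y_{n+1} = y_n + z·[1/4·y_n + 3/4·y_{n+1}] ⇒ (1 − 3/4z)y_{n+1} = (1 + 1/4z)y_n
  Hence R(z) = (1 + 1/4z)/(1 − 3/4z).

Solve |R(x)|<1 on ℝ⁻.
x=-0.89: |R|=0.4663
x=-2: |R|=0.2000
x=-10: |R|=0.1765
x=-100: |R|=0.3158
θ=3/4≥1/2 ⇒ |1+1/4x|<|1−3/4x| ∀x<0 ⇒ stable on all of ℝ⁻.

interval (−∞, 0).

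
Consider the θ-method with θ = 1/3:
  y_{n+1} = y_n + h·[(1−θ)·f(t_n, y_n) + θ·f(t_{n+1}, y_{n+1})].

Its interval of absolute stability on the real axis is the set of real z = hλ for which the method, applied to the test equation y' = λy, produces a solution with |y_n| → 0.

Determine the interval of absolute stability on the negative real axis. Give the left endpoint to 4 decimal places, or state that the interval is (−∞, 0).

(-6.0000, 0).

Test eqn y'=λy, z=hλ:
  y_{n+1} = y_n + z·[2/3·y_n + 1/3·y_{n+1}] ⇒ (1 − 1/3z)y_{n+1} = (1 + 2/3z)y_n
  Hence R(z) = (1 + 2/3z)/(1 − 1/3z).

Solve |R(x)|<1 on ℝ⁻.
x=-1.25: |R|=0.1176
R=−1: 1+2/3x = −1+1/3x ⇒ -1/3x=2 ⇒ x=2/(-1/3)=-6.0000
Confirm numerically:
  x=-5.897: |R|=0.98842 <1
  x=-5.399: |R|=0.92844 <1
  x=-4.350: |R|=0.77551 <1
  x=-3.908: |R|=0.69716 <1
  x=-6.343: |R|=1.03671 >1
  x=-6.300: |R|=1.03226 >1
  x=-6.113: |R|=1.01240 >1
Interval (-6.0000, 0).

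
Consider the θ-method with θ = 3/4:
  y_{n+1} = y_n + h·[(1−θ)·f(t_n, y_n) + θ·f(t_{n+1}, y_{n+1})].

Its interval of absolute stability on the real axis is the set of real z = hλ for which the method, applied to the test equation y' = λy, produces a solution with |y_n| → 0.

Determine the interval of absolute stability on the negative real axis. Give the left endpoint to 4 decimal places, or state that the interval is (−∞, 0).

(−∞, 0) — no finite endpoint.

On y'=λy, z=hλ:
  y_{n+1} = y_n + z·[1/4·y_n + 3/4·y_{n+1}] ⇒ (1 − 3/4z)y_{n+1} = (1 + 1/4z)y_n
  Hence R(z) = (1 + 1/4z)/(1 − 3/4z).

Solve |R(x)|<1 on ℝ⁻.
x=-1.48: |R|=0.2986
x=-2: |R|=0.2000
x=-10: |R|=0.1765
x=-100: |R|=0.3158
θ=3/4≥1/2 ⇒ |1+1/4x|<|1−3/4x| ∀x<0 ⇒ stable on all of ℝ⁻.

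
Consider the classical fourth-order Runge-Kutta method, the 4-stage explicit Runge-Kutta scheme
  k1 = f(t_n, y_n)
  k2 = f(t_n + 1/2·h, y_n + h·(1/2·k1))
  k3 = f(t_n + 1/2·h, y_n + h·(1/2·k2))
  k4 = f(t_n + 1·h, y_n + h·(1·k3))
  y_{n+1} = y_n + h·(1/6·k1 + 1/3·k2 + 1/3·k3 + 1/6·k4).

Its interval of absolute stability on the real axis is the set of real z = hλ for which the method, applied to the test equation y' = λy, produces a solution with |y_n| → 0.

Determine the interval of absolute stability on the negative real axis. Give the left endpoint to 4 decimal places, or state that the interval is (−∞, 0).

(-2.7853, 0).

Test eqn y'=λy, z=hλ:
  order 4, 4-stage ⇒ R(z)=1+z+z^2/2+z^3/6+z^4/24
  (e.g. R(-1.71)=0.27495, |R|=0.27495)

Solve |R(x)|<1 on ℝ⁻.
x=-1.71: |R|=0.2749
|R(-2.59)|=0.7433 |R(-2.46)|=0.6106 |R(-2.04)|=0.3475
Bisect:
  x_lo=-3.4940 |R|=2.7106  x_hi=-0.1036 |R|=0.9016
  mid=-1.79877 |R|=0.28521 →hi
  mid=-2.64637 |R|=0.80997 →hi
  mid=-3.07018 |R|=1.52162 →lo
  mid=-2.85827 |R|=1.11572 →lo
  mid=-2.75232 |R|=0.95142 →hi
  mid=-2.80530 |R|=1.03058 →lo
  mid=-2.77881 |R|=0.99027 →hi
  mid=-2.79206 |R|=1.01024 →lo
  mid=-2.78543 |R|=1.00021 →lo
  ...
  [-2.78543,-2.78523] ⇒ x*=-2.7853
Stable set (-2.7853, 0).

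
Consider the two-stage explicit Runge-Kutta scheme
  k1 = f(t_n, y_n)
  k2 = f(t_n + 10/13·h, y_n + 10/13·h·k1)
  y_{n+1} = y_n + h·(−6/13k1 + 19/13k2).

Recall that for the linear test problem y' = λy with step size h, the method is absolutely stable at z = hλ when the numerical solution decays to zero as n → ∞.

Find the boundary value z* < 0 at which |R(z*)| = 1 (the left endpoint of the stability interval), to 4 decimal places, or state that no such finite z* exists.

Test eqn y'=λy, z=hλ:
  k1=λy_n ⇒ h·k1=z·y_n;  k2=λ(1+10/13z)y_n ⇒ h·k2=z(1+10/13z)y_n
  y_{n+1}/y_n = 1 − 6/13z + 19/13z(1+10/13z) = 1 + z + 190/169z²
  R(z) = 1 + z + 190/169z².

Find x<0 with |R(x)|<1.
x=-0.91: |R|=1.0210
R=1: x+190/169x²=0 ⇒ x=−169/190=-0.8895; min R=1−1/(4·190/169)=0.7776>−1
Confirm numerically:
  x=-0.770: |R|=0.89657 <1
  x=-0.669: |R|=0.83418 <1
  x=-0.485: |R|=0.77945 <1
  x=-1.382: |R|=1.76525 >1
  x=-1.297: |R|=1.59424 >1
  x=-0.914: |R|=1.02520 >1
Interval (-0.8895, 0).

left endpoint -0.8895.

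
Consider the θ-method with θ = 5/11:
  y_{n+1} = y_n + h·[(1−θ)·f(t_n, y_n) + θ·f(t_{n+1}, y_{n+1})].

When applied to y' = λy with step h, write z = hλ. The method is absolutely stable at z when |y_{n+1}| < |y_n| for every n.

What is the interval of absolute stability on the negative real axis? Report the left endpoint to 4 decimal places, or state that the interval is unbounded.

z∈(-22.0000,0).

On y'=λy, z=hλ:
  y_{n+1} = y_n + z·[6/11·y_n + 5/11·y_{n+1}] ⇒ (1 − 5/11z)y_{n+1} = (1 + 6/11z)y_n
  so R(z) = (1 + 6/11z)/(1 − 5/11z).

Boundary: |R(x)|=1, x<0.
x=-0.78: |R|=0.4242
R=−1: 1+6/11x = −1+5/11x ⇒ -1/11x=2 ⇒ x=2/(-1/11)=-22.0000
Confirm numerically:
  x=-13.933: |R|=0.89999 <1
  x=-9.686: |R|=0.79280 <1
  x=-8.865: |R|=0.76258 <1
  x=-22.098: |R|=1.00081 >1
  x=-22.022: |R|=1.00018 >1
Stable set (-22.0000, 0).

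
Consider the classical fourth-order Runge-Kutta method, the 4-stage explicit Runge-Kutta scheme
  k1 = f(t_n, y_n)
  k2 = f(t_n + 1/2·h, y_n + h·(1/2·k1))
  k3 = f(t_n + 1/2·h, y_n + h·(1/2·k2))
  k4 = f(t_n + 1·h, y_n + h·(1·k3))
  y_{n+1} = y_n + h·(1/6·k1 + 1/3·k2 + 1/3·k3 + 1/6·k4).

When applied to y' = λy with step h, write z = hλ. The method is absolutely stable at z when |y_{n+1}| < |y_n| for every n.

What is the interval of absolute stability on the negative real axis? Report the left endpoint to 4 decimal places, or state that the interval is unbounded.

Test eqn y'=λy, z=hλ:
  order 4, 4-stage ⇒ R(z)=1+z+z^2/2+z^3/6+z^4/24
  (e.g. R(-0.45)=0.63777, |R|=0.63777)

Find x<0 with |R(x)|<1.
x=-0.45: |R|=0.6378
|R(-3.02)|=1.4155 |R(-1.77)|=0.2812 |R(-1.23)|=0.3117
Bisect:
  x_lo=-3.3000 |R|=2.0969  x_hi=-0.3025 |R|=0.7390
  mid=-1.80126 |R|=0.28559 →hi
  mid=-2.55064 |R|=0.70014 →hi
  mid=-2.92533 |R|=1.23249 →lo
  mid=-2.73798 |R|=0.93098 →hi
  mid=-2.83166 |R|=1.07218 →lo
  mid=-2.78482 |R|=0.99929 →hi
  mid=-2.80824 |R|=1.03515 →lo
  mid=-2.79653 |R|=1.01707 →lo
  mid=-2.79067 |R|=1.00814 →lo
  ...
  [-2.78537,-2.78519] ⇒ x*=-2.7853
Stable set (-2.7853, 0).

z∈(-2.7853,0).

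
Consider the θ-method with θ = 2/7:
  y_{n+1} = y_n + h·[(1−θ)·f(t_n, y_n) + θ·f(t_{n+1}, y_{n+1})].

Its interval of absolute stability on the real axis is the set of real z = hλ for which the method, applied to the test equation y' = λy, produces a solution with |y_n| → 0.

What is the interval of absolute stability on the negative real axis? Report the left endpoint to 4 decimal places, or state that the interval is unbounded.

Test eqn y'=λy, z=hλ:
  y_{n+1} = y_n + z·[5/7·y_n + 2/7·y_{n+1}] ⇒ (1 − 2/7z)y_{n+1} = (1 + 5/7z)y_n
  Hence R(z) = (1 + 5/7z)/(1 − 2/7z).

Boundary: |R(x)|=1, x<0.
x=-1.72: |R|=0.1533
R=−1: 1+5/7x = −1+2/7x ⇒ -3/7x=2 ⇒ x=2/(-3/7)=-4.6667
Confirm numerically:
  x=-3.959: |R|=0.85769 <1
  x=-3.593: |R|=0.77295 <1
  x=-2.147: |R|=0.33071 <1
  x=-5.018: |R|=1.06187 >1
  x=-4.891: |R|=1.04010 >1
Interval (-4.6667, 0).

(-4.6667, 0).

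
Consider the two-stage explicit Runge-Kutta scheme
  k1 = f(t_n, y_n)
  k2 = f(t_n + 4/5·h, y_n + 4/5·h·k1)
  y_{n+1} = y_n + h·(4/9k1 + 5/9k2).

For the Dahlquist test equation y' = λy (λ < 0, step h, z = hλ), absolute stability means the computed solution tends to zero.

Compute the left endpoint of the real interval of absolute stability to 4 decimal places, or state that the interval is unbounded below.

z* = -2.2500.

Set f=λy, z=hλ:
  k1=λy_n ⇒ h·k1=z·y_n;  k2=λ(1+4/5z)y_n ⇒ h·k2=z(1+4/5z)y_n
  y_{n+1}/y_n = 1 + 4/9z + 5/9z(1+4/5z) = 1 + z + 4/9z²
  Hence R(z) = 1 + z + 4/9z².

Find x<0 with |R(x)|<1.
x=-0.98: |R|=0.4468
R=1: x+4/9x²=0 ⇒ x=−9/4=-2.2500; min R=1−1/(4·4/9)=0.4375>−1
Confirm numerically:
  x=-2.198: |R|=0.94920 <1
  x=-1.934: |R|=0.72838 <1
  x=-1.808: |R|=0.64483 <1
  x=-1.805: |R|=0.64301 <1
  x=-2.818: |R|=1.71139 >1
  x=-2.764: |R|=1.63142 >1
  x=-2.429: |R|=1.19324 >1
Stable set (-2.2500, 0).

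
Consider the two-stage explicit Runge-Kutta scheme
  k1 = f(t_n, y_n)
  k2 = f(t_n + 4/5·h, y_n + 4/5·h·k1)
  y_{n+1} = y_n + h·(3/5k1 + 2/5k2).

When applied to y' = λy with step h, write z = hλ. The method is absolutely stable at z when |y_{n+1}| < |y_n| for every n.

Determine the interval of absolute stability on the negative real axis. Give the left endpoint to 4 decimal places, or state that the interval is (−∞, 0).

(-3.1250, 0).

Set f=λy, z=hλ:
  k1=λy_n ⇒ h·k1=z·y_n;  k2=λ(1+4/5z)y_n ⇒ h·k2=z(1+4/5z)y_n
  y_{n+1}/y_n = 1 + 3/5z + 2/5z(1+4/5z) = 1 + z + 8/25z²
  R(z) = 1 + z + 8/25z².

Boundary: |R(x)|=1, x<0.
x=-1.8: |R|=0.2368
R=1: x+8/25x²=0 ⇒ x=−25/8=-3.1250; min R=1−1/(4·8/25)=0.2188>−1
Confirm numerically:
  x=-2.797: |R|=0.70643 <1
  x=-2.747: |R|=0.66772 <1
  x=-2.409: |R|=0.44805 <1
  x=-2.281: |R|=0.38395 <1
  x=-3.452: |R|=1.36122 >1
  x=-3.450: |R|=1.35880 >1
So |R|<1 on (-3.1250, 0).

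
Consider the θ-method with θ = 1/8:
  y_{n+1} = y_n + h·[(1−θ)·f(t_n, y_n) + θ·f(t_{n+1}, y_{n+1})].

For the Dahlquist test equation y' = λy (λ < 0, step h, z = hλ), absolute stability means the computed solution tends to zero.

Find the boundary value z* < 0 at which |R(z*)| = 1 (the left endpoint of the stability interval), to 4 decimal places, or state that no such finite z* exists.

With y'=λy (z=hλ):
  y_{n+1} = y_n + z·[7/8·y_n + 1/8·y_{n+1}] ⇒ (1 − 1/8z)y_{n+1} = (1 + 7/8z)y_n
  so R(z) = (1 + 7/8z)/(1 − 1/8z).

Find x<0 with |R(x)|<1.
x=-0.35: |R|=0.6647
R=−1: 1+7/8x = −1+1/8x ⇒ -3/4x=2 ⇒ x=2/(-3/4)=-2.6667
Confirm numerically:
  x=-2.527: |R|=0.92040 <1
  x=-1.584: |R|=0.32220 <1
  x=-1.305: |R|=0.12198 <1
  x=-3.045: |R|=1.20552 >1
  x=-2.876: |R|=1.11548 >1
  x=-2.793: |R|=1.07023 >1
Interval (-2.6667, 0).

z* = -2.6667.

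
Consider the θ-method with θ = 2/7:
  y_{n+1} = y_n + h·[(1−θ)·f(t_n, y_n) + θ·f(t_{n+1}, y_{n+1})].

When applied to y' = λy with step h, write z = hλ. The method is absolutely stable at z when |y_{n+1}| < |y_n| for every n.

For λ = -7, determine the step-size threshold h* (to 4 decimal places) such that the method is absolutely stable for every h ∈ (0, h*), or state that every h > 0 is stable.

With y'=λy (z=hλ):
  y_{n+1} = y_n + z·[5/7·y_n + 2/7·y_{n+1}] ⇒ (1 − 2/7z)y_{n+1} = (1 + 5/7z)y_n
  ⇒ R(z) = (1 + 5/7z)/(1 − 2/7z).

Find x<0 with |R(x)|<1.
x=-1.17: |R|=0.1231
R=−1: 1+5/7x = −1+2/7x ⇒ -3/7x=2 ⇒ x=2/(-3/7)=-4.6667
Confirm numerically:
  x=-3.635: |R|=0.78311 <1
  x=-3.538: |R|=0.75945 <1
  x=-3.030: |R|=0.62404 <1
  x=-2.148: |R|=0.33109 <1
  x=-5.192: |R|=1.09066 >1
  x=-5.131: |R|=1.08070 >1
  x=-4.933: |R|=1.04737 >1
Stable set (-4.6667, 0).

(-4.6667,0); λ=-7 ⇒ h* = (14/3)/7 = 0.6667.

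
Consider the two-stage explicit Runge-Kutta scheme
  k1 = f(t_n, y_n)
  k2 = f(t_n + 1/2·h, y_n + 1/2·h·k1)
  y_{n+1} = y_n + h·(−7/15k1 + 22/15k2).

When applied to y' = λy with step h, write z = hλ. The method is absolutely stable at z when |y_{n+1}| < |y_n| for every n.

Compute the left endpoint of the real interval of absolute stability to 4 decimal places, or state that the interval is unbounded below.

Test eqn y'=λy, z=hλ:
  k1=λy_n ⇒ h·k1=z·y_n;  k2=λ(1+1/2z)y_n ⇒ h·k2=z(1+1/2z)y_n
  y_{n+1}/y_n = 1 − 7/15z + 22/15z(1+1/2z) = 1 + z + 11/15z²
  ⇒ R(z) = 1 + z + 11/15z².

Find x<0 with |R(x)|<1.
x=-0.96: |R|=0.7158
R=1: x+11/15x²=0 ⇒ x=−15/11=-1.3636; min R=1−1/(4·11/15)=0.6591>−1
Confirm numerically:
  x=-0.916: |R|=0.69931 <1
  x=-0.883: |R|=0.68877 <1
  x=-0.837: |R|=0.67675 <1
  x=-1.704: |R|=1.42532 >1
  x=-1.652: |R|=1.34934 >1
Interval (-1.3636, 0).

left endpoint -1.3636.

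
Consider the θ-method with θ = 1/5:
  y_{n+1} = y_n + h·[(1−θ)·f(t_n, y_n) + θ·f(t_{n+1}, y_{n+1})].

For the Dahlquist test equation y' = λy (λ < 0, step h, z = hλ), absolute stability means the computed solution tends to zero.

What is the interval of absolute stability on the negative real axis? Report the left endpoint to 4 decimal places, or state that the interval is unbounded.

z∈(-3.3333,0).

Set f=λy, z=hλ:
  y_{n+1} = y_n + z·[4/5·y_n + 1/5·y_{n+1}] ⇒ (1 − 1/5z)y_{n+1} = (1 + 4/5z)y_n
  R(z) = (1 + 4/5z)/(1 − 1/5z).

Solve |R(x)|<1 on ℝ⁻.
x=-0.59: |R|=0.4723
R=−1: 1+4/5x = −1+1/5x ⇒ -3/5x=2 ⇒ x=2/(-3/5)=-3.3333
Confirm numerically:
  x=-2.870: |R|=0.82338 <1
  x=-1.865: |R|=0.35834 <1
  x=-1.559: |R|=0.18844 <1
  x=-1.402: |R|=0.09497 <1
  x=-3.869: |R|=1.18119 >1
  x=-3.711: |R|=1.13007 >1
  x=-3.541: |R|=1.07294 >1
Interval (-3.3333, 0).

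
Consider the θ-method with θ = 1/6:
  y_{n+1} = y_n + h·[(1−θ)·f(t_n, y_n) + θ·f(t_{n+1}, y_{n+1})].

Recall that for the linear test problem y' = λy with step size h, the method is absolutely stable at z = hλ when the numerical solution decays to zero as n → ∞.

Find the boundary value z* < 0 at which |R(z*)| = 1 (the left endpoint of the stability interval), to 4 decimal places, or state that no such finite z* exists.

With y'=λy (z=hλ):
  y_{n+1} = y_n + z·[5/6·y_n + 1/6·y_{n+1}] ⇒ (1 − 1/6z)y_{n+1} = (1 + 5/6z)y_n
  Hence R(z) = (1 + 5/6z)/(1 − 1/6z).

Boundary: |R(x)|=1, x<0.
x=-1.51: |R|=0.2064
R=−1: 1+5/6x = −1+1/6x ⇒ -2/3x=2 ⇒ x=2/(-2/3)=-3.0000
Confirm numerically:
  x=-2.887: |R|=0.94914 <1
  x=-2.219: |R|=0.61991 <1
  x=-1.747: |R|=0.35304 <1
  x=-1.223: |R|=0.01592 <1
  x=-3.165: |R|=1.07201 >1
  x=-3.028: |R|=1.01241 >1
Stable set (-3.0000, 0).

z* = -3.0000.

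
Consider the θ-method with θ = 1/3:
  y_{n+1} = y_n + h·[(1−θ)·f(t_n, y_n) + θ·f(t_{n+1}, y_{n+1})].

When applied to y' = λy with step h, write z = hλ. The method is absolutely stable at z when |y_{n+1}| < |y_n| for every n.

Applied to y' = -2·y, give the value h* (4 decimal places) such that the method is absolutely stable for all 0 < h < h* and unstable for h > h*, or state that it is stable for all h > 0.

(-6.0000,0); λ=-2 ⇒ h* = (6)/2 = 3.0000.

On y'=λy, z=hλ:
  y_{n+1} = y_n + z·[2/3·y_n + 1/3·y_{n+1}] ⇒ (1 − 1/3z)y_{n+1} = (1 + 2/3z)y_n
  so R(z) = (1 + 2/3z)/(1 − 1/3z).

Find x<0 with |R(x)|<1.
x=-1.63: |R|=0.0562
R=−1: 1+2/3x = −1+1/3x ⇒ -1/3x=2 ⇒ x=2/(-1/3)=-6.0000
Confirm numerically:
  x=-5.850: |R|=0.98305 <1
  x=-4.712: |R|=0.83299 <1
  x=-4.322: |R|=0.77083 <1
  x=-3.417: |R|=0.59748 <1
  x=-6.395: |R|=1.04204 >1
  x=-6.226: |R|=1.02450 >1
So |R|<1 on (-6.0000, 0).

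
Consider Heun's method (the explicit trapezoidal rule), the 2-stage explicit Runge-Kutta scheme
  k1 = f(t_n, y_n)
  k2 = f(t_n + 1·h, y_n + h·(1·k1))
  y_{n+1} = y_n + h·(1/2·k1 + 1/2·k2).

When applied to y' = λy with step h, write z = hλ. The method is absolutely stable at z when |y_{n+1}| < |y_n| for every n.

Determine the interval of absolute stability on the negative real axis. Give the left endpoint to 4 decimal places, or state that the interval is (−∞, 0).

Set f=λy, z=hλ:
  order 2, 2-stage ⇒ R(z)=1+z+z^2/2
  (e.g. R(-1.03)=0.50045, |R|=0.50045)

Boundary: |R(x)|=1, x<0.
x=-1.03: |R|=0.5005
|R(-1.97)|=0.9704 |R(-0.94)|=0.5018 |R(-0.75)|=0.5312
Bisect:
  x_lo=-2.7260 |R|=1.9895  x_hi=-0.0777 |R|=0.9254
  mid=-1.40183 |R|=0.58073 →hi
  mid=-2.06391 |R|=1.06596 →lo
  mid=-1.73287 |R|=0.76855 →hi
  mid=-1.89839 |R|=0.90355 →hi
  mid=-1.98115 |R|=0.98133 →hi
  mid=-2.02253 |R|=1.02279 →lo
  mid=-2.00184 |R|=1.00184 →lo
  mid=-1.99150 |R|=0.99153 →hi
  ...
  [-2.00006,-1.99990] ⇒ x*=-2.0000
Interval (-2.0000, 0).

(-2.0000, 0).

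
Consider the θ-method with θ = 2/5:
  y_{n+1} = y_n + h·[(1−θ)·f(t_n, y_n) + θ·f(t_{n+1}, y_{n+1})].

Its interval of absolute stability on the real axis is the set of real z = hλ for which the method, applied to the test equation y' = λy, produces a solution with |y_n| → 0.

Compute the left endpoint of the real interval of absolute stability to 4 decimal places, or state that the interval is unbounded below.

z* = -10.0000.

Set f=λy, z=hλ:
  y_{n+1} = y_n + z·[3/5·y_n + 2/5·y_{n+1}] ⇒ (1 − 2/5z)y_{n+1} = (1 + 3/5z)y_n
  so R(z) = (1 + 3/5z)/(1 − 2/5z).

Boundary: |R(x)|=1, x<0.
x=-0.97: |R|=0.3012
R=−1: 1+3/5x = −1+2/5x ⇒ -1/5x=2 ⇒ x=2/(-1/5)=-10.0000
Confirm numerically:
  x=-8.382: |R|=0.92566 <1
  x=-5.374: |R|=0.70625 <1
  x=-5.044: |R|=0.67153 <1
  x=-10.426: |R|=1.01648 >1
  x=-10.328: |R|=1.01278 >1
Interval (-10.0000, 0).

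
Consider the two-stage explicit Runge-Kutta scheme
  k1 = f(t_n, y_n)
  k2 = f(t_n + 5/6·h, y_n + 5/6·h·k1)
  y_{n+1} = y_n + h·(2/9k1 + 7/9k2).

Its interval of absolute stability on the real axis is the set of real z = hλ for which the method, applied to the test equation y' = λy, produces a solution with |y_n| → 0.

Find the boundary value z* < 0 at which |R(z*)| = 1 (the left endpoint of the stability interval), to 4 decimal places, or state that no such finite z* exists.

With y'=λy (z=hλ):
  k1=λy_n ⇒ h·k1=z·y_n;  k2=λ(1+5/6z)y_n ⇒ h·k2=z(1+5/6z)y_n
  y_{n+1}/y_n = 1 + 2/9z + 7/9z(1+5/6z) = 1 + z + 35/54z²
  R(z) = 1 + z + 35/54z².

Find x<0 with |R(x)|<1.
x=-1.28: |R|=0.7819
R=1: x+35/54x²=0 ⇒ x=−54/35=-1.5429; min R=1−1/(4·35/54)=0.6143>−1
Confirm numerically:
  x=-0.890: |R|=0.62340 <1
  x=-0.642: |R|=0.62514 <1
  x=-0.631: |R|=0.62707 <1
  x=-2.046: |R|=1.66722 >1
  x=-1.655: |R|=1.12029 >1
So |R|<1 on (-1.5429, 0).

left endpoint -1.5429.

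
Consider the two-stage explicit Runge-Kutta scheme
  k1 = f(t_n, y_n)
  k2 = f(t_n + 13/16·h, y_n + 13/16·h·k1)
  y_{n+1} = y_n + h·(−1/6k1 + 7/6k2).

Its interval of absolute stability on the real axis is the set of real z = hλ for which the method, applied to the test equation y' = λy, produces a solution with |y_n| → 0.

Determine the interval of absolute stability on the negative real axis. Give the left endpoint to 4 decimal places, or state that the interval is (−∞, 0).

With y'=λy (z=hλ):
  k1=λy_n ⇒ h·k1=z·y_n;  k2=λ(1+13/16z)y_n ⇒ h·k2=z(1+13/16z)y_n
  y_{n+1}/y_n = 1 − 1/6z + 7/6z(1+13/16z) = 1 + z + 91/96z²
  R(z) = 1 + z + 91/96z².

Boundary: |R(x)|=1, x<0.
x=-1.36: |R|=1.3933
R=1: x+91/96x²=0 ⇒ x=−96/91=-1.0549; min R=1−1/(4·91/96)=0.7363>−1
Confirm numerically:
  x=-0.955: |R|=0.90952 <1
  x=-0.764: |R|=0.78930 <1
  x=-0.585: |R|=0.73940 <1
  x=-1.403: |R|=1.46289 >1
  x=-1.271: |R|=1.26030 >1
Stable set (-1.0549, 0).

z∈(-1.0549,0).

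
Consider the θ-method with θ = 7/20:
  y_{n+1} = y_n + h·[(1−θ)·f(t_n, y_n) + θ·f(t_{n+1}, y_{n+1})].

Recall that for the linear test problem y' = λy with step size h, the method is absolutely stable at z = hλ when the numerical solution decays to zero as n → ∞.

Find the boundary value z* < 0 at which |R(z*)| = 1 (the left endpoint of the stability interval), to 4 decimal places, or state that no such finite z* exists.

Test eqn y'=λy, z=hλ:
  y_{n+1} = y_n + z·[13/20·y_n + 7/20·y_{n+1}] ⇒ (1 − 7/20z)y_{n+1} = (1 + 13/20z)y_n
  R(z) = (1 + 13/20z)/(1 − 7/20z).

Solve |R(x)|<1 on ℝ⁻.
x=-1.77: |R|=0.0929
R=−1: 1+13/20x = −1+7/20x ⇒ -3/10x=2 ⇒ x=2/(-3/10)=-6.6667
Confirm numerically:
  x=-6.300: |R|=0.96568 <1
  x=-4.283: |R|=0.71385 <1
  x=-4.187: |R|=0.69827 <1
  x=-7.088: |R|=1.03631 >1
  x=-6.951: |R|=1.02485 >1
  x=-6.764: |R|=1.00867 >1
Interval (-6.6667, 0).

left endpoint -6.6667.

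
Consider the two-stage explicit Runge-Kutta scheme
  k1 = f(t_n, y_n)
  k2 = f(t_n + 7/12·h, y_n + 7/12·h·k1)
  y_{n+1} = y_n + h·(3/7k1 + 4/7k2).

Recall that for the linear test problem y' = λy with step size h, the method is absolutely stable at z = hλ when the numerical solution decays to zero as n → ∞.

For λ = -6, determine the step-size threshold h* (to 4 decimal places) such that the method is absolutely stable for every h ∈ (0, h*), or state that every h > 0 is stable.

(-3.0000,0); λ=-6 ⇒ h* = (3)/6 = 0.5000.

With y'=λy (z=hλ):
  k1=λy_n ⇒ h·k1=z·y_n;  k2=λ(1+7/12z)y_n ⇒ h·k2=z(1+7/12z)y_n
  y_{n+1}/y_n = 1 + 3/7z + 4/7z(1+7/12z) = 1 + z + 1/3z²
  ⇒ R(z) = 1 + z + 1/3z².

Find x<0 with |R(x)|<1.
x=-0.42: |R|=0.6388
R=1: x+1/3x²=0 ⇒ x=−3=-3.0000; min R=1−1/(4·1/3)=0.2500>−1
Confirm numerically:
  x=-2.393: |R|=0.51582 <1
  x=-2.280: |R|=0.45280 <1
  x=-1.474: |R|=0.25023 <1
  x=-3.522: |R|=1.61283 >1
  x=-3.453: |R|=1.52140 >1
  x=-3.271: |R|=1.29548 >1
Interval (-3.0000, 0).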